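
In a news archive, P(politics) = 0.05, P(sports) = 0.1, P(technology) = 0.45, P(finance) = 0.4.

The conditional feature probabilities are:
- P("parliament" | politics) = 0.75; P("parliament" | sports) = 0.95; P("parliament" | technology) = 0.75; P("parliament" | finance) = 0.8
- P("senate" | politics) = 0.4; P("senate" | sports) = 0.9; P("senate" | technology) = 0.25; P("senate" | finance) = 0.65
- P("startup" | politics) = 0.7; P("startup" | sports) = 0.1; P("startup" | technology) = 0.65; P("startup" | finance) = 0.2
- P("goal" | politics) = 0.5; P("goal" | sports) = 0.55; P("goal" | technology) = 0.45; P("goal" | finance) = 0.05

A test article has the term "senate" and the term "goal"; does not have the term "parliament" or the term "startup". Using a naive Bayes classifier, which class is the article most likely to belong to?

technology

politics: 0.05 × (1−0.75) × 0.4 × (1−0.7) × 0.5 = 0.00075
sports: 0.1 × (1−0.95) × 0.9 × (1−0.1) × 0.55 = 0.0022275
technology: 0.45 × (1−0.75) × 0.25 × (1−0.65) × 0.45 = 0.0044296875
finance: 0.4 × (1−0.8) × 0.65 × (1−0.2) × 0.05 = 0.00208
Highest score → technology.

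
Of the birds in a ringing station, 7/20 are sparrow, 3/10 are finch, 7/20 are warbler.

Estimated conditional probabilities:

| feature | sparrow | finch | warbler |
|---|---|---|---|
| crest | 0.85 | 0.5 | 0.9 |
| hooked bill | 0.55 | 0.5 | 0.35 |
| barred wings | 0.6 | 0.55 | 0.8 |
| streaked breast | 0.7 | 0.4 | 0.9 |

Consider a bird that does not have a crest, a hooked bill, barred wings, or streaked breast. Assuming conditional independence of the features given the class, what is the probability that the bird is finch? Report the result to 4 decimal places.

0.8602

sparrow: 0.35 × (1−0.85) × (1−0.55) × (1−0.6) × (1−0.7) = 0.002835
finch: 0.3 × (1−0.5) × (1−0.5) × (1−0.55) × (1−0.4) = 0.02025
warbler: 0.35 × (1−0.9) × (1−0.35) × (1−0.8) × (1−0.9) = 0.000455
P(finch | x) = 0.02025 / 0.02354 ≈ 0.8602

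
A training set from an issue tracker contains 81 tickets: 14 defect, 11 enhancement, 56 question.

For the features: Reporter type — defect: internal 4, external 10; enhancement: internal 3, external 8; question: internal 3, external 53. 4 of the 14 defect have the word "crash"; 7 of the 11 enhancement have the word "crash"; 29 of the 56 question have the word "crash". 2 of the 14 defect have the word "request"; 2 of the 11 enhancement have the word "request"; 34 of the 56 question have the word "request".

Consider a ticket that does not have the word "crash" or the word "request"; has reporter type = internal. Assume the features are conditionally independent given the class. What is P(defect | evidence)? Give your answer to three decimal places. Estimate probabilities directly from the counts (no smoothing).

defect: (14/81) × (4/14) × (10/14) × (12/14) ≈ 0.0302343
enhancement: (11/81) × (3/11) × (4/11) × (9/11) ≈ 0.0110193
question: (56/81) × (3/56) × (27/56) × (22/56) ≈ 0.00701531
P(defect | x) = 0.0302343 / 0.04826891 ≈ 0.626

0.626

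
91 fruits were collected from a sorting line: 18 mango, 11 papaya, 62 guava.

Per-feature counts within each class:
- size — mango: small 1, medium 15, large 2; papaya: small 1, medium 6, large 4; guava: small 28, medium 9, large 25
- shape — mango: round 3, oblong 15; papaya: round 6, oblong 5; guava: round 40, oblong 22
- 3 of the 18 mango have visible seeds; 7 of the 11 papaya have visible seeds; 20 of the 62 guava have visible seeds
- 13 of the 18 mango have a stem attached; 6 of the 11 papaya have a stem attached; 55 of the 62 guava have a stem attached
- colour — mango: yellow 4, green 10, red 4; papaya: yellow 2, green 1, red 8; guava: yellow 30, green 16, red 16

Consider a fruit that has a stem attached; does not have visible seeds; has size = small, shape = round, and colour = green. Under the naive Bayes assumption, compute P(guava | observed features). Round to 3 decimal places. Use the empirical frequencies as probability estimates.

mango: (18/91) × (1/18) × (3/18) × (15/18) × (13/18) × (10/18) ≈ 0.000612385
papaya: (11/91) × (1/11) × (6/11) × (4/11) × (6/11) × (1/11) ≈ 0.000108081
guava: (62/91) × (28/62) × (40/62) × (42/62) × (55/62) × (16/62) ≈ 0.0307852
P(guava | x) = 0.0307852 / 0.031505666 ≈ 0.977

0.977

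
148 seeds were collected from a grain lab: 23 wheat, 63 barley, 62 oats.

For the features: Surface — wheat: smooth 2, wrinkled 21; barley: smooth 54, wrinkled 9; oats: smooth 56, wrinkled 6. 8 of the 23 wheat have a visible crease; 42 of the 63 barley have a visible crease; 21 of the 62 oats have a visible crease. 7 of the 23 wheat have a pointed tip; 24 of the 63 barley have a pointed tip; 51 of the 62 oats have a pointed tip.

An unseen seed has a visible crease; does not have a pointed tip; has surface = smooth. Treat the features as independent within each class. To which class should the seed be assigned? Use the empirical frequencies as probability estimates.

barley

wheat: (23/148) × (2/23) × (8/23) × (16/23) ≈ 0.00326981
barley: (63/148) × (54/63) × (42/63) × (39/63) ≈ 0.150579
oats: (62/148) × (56/62) × (21/62) × (11/62) ≈ 0.0227381
Highest score → barley.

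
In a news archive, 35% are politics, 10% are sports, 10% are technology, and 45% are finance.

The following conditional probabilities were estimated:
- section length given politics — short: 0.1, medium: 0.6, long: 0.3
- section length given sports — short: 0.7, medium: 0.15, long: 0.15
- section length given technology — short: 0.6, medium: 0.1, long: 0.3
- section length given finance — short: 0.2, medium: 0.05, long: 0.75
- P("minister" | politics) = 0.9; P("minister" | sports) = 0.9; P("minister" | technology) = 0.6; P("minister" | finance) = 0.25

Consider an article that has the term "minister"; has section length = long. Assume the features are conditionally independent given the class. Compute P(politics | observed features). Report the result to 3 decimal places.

0.449

politics: 0.35 × 0.3 × 0.9 = 0.0945
sports: 0.1 × 0.15 × 0.9 = 0.0135
technology: 0.1 × 0.3 × 0.6 = 0.018
finance: 0.45 × 0.75 × 0.25 = 0.084375
P(politics | x) = 0.0945 / 0.210375 ≈ 0.449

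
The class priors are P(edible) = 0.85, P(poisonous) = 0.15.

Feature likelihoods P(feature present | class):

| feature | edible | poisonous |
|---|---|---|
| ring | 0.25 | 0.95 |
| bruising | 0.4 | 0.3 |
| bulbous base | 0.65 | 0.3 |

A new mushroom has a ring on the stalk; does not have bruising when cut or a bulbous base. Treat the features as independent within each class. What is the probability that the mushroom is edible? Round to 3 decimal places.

edible: 0.85 × 0.25 × (1−0.4) × (1−0.65) = 0.044625
poisonous: 0.15 × 0.95 × (1−0.3) × (1−0.3) = 0.069825
P(edible | x) = 0.044625 / 0.11445 ≈ 0.390

0.390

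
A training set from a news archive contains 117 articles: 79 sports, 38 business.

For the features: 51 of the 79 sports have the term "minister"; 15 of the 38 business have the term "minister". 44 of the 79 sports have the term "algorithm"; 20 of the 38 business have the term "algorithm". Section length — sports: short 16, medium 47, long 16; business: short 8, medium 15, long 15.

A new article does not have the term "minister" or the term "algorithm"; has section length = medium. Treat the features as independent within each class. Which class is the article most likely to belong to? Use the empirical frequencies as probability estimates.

sports: (79/117) × (28/79) × (35/79) × (47/79) ≈ 0.0630789
business: (38/117) × (23/38) × (18/38) × (15/38) ≈ 0.0367569
Highest score → sports.

sports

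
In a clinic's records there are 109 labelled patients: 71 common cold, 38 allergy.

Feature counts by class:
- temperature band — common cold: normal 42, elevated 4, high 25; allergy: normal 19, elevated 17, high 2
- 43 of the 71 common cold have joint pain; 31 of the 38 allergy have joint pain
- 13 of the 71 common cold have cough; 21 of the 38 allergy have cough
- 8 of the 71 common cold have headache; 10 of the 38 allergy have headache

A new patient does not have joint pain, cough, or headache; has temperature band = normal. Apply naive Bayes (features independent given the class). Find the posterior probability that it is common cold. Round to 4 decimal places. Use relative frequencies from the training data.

0.9123

common cold: (71/109) × (42/71) × (28/71) × (58/71) × (63/71) ≈ 0.110147
allergy: (38/109) × (19/38) × (7/38) × (17/38) × (28/38) ≈ 0.0105848
P(common cold | x) = 0.110147 / 0.1207318 ≈ 0.9123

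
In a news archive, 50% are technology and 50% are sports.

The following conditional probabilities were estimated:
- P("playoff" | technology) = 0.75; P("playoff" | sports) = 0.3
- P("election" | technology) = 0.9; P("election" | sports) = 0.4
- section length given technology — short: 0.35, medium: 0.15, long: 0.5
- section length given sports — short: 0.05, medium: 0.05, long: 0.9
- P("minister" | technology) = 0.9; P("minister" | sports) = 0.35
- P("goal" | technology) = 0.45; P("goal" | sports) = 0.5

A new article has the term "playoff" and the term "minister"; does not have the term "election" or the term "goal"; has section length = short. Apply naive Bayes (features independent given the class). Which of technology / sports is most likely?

technology

technology: 0.5 × 0.75 × (1−0.9) × 0.35 × 0.9 × (1−0.45) = 0.006496875
sports: 0.5 × 0.3 × (1−0.4) × 0.05 × 0.35 × (1−0.5) = 0.0007875
Highest score → technology.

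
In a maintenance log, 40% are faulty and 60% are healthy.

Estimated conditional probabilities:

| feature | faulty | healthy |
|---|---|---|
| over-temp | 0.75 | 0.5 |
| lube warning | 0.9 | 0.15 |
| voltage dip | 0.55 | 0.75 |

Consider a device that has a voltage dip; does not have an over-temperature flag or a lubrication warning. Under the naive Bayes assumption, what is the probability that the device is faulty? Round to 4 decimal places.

0.0280

faulty: 0.4 × (1−0.75) × (1−0.9) × 0.55 = 0.0055
healthy: 0.6 × (1−0.5) × (1−0.15) × 0.75 = 0.19125
P(faulty | x) = 0.0055 / 0.19675 ≈ 0.0280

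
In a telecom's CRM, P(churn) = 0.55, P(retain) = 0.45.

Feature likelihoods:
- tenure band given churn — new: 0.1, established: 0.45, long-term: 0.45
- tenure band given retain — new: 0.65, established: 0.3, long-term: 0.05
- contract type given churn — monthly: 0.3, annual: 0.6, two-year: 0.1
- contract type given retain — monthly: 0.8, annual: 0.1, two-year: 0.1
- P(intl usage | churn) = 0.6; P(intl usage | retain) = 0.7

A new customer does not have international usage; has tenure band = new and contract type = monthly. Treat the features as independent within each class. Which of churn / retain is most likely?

retain

churn: 0.55 × 0.1 × 0.3 × (1−0.6) = 0.0066
retain: 0.45 × 0.65 × 0.8 × (1−0.7) = 0.0702
Highest score → retain.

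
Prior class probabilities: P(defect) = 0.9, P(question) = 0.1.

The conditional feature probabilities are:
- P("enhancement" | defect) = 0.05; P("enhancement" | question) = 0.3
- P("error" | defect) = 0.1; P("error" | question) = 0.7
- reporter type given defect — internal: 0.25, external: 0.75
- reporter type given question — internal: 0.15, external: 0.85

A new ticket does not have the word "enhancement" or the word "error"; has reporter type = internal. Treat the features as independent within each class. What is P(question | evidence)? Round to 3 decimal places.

defect: 0.9 × (1−0.05) × (1−0.1) × 0.25 = 0.192375
question: 0.1 × (1−0.3) × (1−0.7) × 0.15 = 0.00315
P(question | x) = 0.00315 / 0.195525 ≈ 0.016

0.016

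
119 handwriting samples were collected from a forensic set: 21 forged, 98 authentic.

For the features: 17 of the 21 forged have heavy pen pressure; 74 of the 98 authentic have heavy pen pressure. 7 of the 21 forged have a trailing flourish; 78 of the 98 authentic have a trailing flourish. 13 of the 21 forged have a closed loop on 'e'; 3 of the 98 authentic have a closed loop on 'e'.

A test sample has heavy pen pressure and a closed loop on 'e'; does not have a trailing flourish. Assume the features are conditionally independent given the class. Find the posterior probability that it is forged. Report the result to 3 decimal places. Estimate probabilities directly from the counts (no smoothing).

0.938

forged: (21/119) × (17/21) × (14/21) × (13/21) ≈ 0.0589569
authentic: (98/119) × (74/98) × (20/98) × (3/98) ≈ 0.00388494
P(forged | x) = 0.0589569 / 0.06284184 ≈ 0.938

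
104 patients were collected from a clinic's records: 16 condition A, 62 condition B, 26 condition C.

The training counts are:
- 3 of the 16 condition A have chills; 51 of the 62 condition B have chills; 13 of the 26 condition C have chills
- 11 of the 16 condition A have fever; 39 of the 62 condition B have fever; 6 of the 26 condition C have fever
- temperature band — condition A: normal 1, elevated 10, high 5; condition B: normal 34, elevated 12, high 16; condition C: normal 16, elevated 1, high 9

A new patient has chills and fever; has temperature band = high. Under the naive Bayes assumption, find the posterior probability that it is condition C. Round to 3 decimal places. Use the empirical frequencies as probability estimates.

condition A: (16/104) × (3/16) × (11/16) × (5/16) ≈ 0.00619742
condition B: (62/104) × (51/62) × (39/62) × (16/62) ≈ 0.0796046
condition C: (26/104) × (13/26) × (6/26) × (9/26) ≈ 0.00998521
P(condition C | x) = 0.00998521 / 0.09578723 ≈ 0.104

0.104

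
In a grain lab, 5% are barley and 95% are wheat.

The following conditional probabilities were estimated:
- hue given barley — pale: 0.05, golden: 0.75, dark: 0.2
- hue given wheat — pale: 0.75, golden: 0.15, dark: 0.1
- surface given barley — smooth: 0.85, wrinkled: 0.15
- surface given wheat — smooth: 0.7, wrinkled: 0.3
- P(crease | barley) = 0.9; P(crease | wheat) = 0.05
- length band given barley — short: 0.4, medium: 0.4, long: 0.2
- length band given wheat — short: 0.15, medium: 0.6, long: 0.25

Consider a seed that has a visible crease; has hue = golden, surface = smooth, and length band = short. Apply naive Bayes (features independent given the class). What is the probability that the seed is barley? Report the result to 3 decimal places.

0.939

barley: 0.05 × 0.75 × 0.85 × 0.9 × 0.4 = 0.011475
wheat: 0.95 × 0.15 × 0.7 × 0.05 × 0.15 = 0.000748125
P(barley | x) = 0.011475 / 0.012223125 ≈ 0.939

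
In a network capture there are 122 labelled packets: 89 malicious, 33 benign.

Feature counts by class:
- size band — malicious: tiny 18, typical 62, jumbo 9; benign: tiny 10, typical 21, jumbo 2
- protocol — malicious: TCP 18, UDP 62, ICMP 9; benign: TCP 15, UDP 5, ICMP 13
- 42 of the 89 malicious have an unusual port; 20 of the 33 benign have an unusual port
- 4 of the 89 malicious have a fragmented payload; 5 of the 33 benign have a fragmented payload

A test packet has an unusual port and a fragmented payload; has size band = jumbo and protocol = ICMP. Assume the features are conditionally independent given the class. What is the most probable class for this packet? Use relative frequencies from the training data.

benign

malicious: (89/122) × (9/89) × (9/89) × (42/89) × (4/89) ≈ 0.000158221
benign: (33/122) × (2/33) × (13/33) × (20/33) × (5/33) ≈ 0.000593023
Highest score → benign.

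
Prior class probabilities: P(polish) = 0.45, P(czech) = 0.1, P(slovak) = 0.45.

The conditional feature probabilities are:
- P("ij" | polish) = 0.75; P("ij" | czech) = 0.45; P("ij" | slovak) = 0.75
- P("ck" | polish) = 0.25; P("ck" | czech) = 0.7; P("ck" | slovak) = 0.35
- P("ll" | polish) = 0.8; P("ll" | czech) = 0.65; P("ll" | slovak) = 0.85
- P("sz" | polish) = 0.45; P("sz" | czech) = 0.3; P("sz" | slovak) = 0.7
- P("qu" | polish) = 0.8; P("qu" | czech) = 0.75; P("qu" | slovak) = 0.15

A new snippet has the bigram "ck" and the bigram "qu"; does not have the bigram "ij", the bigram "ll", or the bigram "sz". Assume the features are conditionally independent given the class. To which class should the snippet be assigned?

czech

polish: 0.45 × (1−0.75) × 0.25 × (1−0.8) × (1−0.45) × 0.8 = 0.002475
czech: 0.1 × (1−0.45) × 0.7 × (1−0.65) × (1−0.3) × 0.75 = 0.007074375
slovak: 0.45 × (1−0.75) × 0.35 × (1−0.85) × (1−0.7) × 0.15 = 0.00026578125
Highest score → czech.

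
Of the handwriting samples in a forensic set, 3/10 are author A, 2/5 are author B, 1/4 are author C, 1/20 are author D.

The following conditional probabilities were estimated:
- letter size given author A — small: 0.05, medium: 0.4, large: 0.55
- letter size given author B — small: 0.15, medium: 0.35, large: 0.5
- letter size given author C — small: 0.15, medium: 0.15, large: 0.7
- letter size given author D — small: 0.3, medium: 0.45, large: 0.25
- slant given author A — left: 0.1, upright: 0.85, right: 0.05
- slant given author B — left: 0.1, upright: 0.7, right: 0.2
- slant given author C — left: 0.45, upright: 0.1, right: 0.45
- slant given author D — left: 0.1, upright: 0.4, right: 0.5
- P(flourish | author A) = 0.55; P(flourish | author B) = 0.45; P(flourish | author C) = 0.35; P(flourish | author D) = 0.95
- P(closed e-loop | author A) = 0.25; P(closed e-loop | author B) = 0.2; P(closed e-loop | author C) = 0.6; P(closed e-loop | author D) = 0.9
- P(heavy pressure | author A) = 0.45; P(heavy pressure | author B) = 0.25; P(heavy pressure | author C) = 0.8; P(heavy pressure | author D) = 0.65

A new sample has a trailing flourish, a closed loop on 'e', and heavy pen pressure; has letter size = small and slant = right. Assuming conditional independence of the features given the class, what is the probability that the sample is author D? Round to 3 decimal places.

author A: 0.3 × 0.05 × 0.05 × 0.55 × 0.25 × 0.45 = 0.00004640625
author B: 0.4 × 0.15 × 0.2 × 0.45 × 0.2 × 0.25 = 0.00027
author C: 0.25 × 0.15 × 0.45 × 0.35 × 0.6 × 0.8 = 0.002835
author D: 0.05 × 0.3 × 0.5 × 0.95 × 0.9 × 0.65 = 0.004168125
P(author D | x) = 0.004168125 / 0.00731953125 ≈ 0.569

0.569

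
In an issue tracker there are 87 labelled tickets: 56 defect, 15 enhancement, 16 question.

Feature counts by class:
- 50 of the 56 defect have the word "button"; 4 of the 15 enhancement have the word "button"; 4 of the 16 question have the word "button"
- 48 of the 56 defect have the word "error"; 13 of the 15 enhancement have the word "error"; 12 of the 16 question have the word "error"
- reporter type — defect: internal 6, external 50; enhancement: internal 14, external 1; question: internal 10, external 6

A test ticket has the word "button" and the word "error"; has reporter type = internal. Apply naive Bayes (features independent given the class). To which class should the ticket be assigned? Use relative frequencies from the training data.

defect: (56/87) × (50/56) × (48/56) × (6/56) ≈ 0.0527797
enhancement: (15/87) × (4/15) × (13/15) × (14/15) ≈ 0.0371903
question: (16/87) × (4/16) × (12/16) × (10/16) ≈ 0.0215517
Highest score → defect.

defect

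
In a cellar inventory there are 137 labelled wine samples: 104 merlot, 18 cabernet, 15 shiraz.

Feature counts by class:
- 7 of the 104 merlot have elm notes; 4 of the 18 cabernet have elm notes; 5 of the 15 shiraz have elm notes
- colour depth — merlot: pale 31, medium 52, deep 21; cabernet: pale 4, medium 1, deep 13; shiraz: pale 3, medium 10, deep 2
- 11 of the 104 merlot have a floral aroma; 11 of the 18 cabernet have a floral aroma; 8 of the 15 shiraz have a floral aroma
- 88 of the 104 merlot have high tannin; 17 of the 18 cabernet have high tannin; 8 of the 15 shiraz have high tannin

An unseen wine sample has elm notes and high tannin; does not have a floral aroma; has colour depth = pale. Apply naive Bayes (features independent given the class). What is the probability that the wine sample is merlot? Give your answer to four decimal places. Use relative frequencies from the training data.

0.7329

merlot: (104/137) × (7/104) × (31/104) × (93/104) × (88/104) ≈ 0.011524
cabernet: (18/137) × (4/18) × (4/18) × (7/18) × (17/18) ≈ 0.00238303
shiraz: (15/137) × (5/15) × (3/15) × (7/15) × (8/15) ≈ 0.00181671
P(merlot | x) = 0.011524 / 0.01572374 ≈ 0.7329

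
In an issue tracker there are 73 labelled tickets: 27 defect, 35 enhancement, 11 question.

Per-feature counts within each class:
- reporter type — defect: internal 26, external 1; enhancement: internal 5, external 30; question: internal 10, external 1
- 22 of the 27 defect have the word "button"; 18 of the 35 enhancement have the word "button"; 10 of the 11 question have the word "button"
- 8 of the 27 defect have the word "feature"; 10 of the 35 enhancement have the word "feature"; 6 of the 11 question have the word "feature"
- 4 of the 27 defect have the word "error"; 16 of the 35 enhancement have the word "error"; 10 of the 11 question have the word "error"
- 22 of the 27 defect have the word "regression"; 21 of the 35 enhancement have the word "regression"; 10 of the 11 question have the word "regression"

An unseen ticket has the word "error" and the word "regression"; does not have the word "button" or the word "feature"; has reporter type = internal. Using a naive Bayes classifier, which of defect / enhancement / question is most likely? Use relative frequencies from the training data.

defect: (27/73) × (26/27) × (5/27) × (19/27) × (4/27) × (22/27) ≈ 0.00560276
enhancement: (35/73) × (5/35) × (17/35) × (25/35) × (16/35) × (21/35) ≈ 0.00651783
question: (11/73) × (10/11) × (1/11) × (5/11) × (10/11) × (10/11) ≈ 0.00467817
Highest score → enhancement.

enhancement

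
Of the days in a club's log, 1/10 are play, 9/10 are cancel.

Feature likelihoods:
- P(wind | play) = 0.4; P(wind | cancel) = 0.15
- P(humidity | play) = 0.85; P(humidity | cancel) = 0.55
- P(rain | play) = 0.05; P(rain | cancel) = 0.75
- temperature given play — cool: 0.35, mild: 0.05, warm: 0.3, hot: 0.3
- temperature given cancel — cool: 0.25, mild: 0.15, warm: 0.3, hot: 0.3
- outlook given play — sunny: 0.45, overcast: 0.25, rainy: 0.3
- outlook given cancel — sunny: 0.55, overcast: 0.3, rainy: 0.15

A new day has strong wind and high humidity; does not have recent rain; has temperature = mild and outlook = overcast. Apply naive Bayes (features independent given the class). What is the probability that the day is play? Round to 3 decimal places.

play: 0.1 × 0.4 × 0.85 × (1−0.05) × 0.05 × 0.25 = 0.00040375
cancel: 0.9 × 0.15 × 0.55 × (1−0.75) × 0.15 × 0.3 = 0.0008353125
P(play | x) = 0.00040375 / 0.0012390625 ≈ 0.326

0.326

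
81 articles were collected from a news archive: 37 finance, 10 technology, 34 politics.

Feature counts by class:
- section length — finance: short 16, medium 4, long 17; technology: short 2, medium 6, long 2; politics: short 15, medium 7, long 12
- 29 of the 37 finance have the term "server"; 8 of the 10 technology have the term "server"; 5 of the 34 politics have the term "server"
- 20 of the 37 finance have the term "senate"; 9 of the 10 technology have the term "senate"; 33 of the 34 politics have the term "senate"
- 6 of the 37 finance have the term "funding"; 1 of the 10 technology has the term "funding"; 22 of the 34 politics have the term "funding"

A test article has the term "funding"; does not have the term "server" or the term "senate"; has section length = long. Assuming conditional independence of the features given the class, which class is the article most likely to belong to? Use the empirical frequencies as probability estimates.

finance

finance: (37/81) × (17/37) × (8/37) × (17/37) × (6/37) ≈ 0.00338103
technology: (10/81) × (2/10) × (2/10) × (1/10) × (1/10) ≈ 0.0000493827
politics: (34/81) × (12/34) × (29/34) × (1/34) × (22/34) ≈ 0.00240481
Highest score → finance.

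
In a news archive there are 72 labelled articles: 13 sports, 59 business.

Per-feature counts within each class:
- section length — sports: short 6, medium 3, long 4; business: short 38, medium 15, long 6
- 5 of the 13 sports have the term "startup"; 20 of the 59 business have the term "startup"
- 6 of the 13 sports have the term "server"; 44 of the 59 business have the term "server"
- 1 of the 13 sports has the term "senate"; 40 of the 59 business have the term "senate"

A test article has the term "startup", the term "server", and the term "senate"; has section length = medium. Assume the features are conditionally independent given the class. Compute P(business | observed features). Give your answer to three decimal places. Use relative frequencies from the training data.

sports: (13/72) × (3/13) × (5/13) × (6/13) × (1/13) ≈ 0.000568958
business: (59/72) × (15/59) × (20/59) × (44/59) × (40/59) ≈ 0.0357063
P(business | x) = 0.0357063 / 0.036275258 ≈ 0.984

0.984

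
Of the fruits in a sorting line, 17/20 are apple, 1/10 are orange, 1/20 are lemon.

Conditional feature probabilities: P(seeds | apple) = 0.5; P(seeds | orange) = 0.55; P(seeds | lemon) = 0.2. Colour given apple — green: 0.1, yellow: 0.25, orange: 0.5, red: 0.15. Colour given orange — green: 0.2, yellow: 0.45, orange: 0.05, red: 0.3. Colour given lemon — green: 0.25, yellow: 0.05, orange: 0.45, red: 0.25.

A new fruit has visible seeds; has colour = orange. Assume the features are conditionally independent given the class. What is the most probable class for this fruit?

apple

apple: 0.85 × 0.5 × 0.5 = 0.2125
orange: 0.1 × 0.55 × 0.05 = 0.00275
lemon: 0.05 × 0.2 × 0.45 = 0.0045
Highest score → apple.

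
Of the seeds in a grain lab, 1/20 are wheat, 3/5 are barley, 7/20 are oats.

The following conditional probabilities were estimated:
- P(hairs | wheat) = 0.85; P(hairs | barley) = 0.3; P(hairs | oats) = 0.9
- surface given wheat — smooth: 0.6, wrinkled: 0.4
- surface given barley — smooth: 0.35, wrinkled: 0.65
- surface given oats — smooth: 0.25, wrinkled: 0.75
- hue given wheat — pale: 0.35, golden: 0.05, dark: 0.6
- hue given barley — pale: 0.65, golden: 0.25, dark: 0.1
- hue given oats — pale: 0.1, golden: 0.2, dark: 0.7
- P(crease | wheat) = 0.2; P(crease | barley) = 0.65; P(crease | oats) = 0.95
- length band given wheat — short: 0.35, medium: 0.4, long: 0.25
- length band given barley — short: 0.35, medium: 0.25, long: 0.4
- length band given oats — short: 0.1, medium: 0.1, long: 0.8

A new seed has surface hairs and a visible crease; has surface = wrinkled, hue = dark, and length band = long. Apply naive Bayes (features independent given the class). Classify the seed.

oats

wheat: 0.05 × 0.85 × 0.4 × 0.6 × 0.2 × 0.25 = 0.00051
barley: 0.6 × 0.3 × 0.65 × 0.1 × 0.65 × 0.4 = 0.003042
oats: 0.35 × 0.9 × 0.75 × 0.7 × 0.95 × 0.8 = 0.125685
Highest score → oats.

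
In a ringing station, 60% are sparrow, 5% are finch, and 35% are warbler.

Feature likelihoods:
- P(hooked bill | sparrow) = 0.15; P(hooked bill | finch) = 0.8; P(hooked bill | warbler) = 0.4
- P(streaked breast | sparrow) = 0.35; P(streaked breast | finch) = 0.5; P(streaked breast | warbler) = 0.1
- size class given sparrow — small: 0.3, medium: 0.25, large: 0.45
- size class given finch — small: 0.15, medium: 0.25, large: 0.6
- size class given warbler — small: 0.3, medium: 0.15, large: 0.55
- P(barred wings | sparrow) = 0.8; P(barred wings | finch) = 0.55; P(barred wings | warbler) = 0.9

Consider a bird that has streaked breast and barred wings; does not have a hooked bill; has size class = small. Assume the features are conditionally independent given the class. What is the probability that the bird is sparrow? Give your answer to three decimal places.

0.876

sparrow: 0.6 × (1−0.15) × 0.35 × 0.3 × 0.8 = 0.04284
finch: 0.05 × (1−0.8) × 0.5 × 0.15 × 0.55 = 0.0004125
warbler: 0.35 × (1−0.4) × 0.1 × 0.3 × 0.9 = 0.00567
P(sparrow | x) = 0.04284 / 0.0489225 ≈ 0.876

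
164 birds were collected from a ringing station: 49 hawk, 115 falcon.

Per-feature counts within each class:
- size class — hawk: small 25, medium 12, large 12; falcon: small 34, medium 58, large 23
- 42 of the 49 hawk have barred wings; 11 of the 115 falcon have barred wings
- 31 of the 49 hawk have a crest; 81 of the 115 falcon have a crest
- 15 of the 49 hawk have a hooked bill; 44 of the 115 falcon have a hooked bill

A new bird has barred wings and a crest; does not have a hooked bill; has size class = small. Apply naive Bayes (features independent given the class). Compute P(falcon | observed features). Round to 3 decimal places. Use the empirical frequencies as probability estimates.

hawk: (49/164) × (25/49) × (42/49) × (31/49) × (34/49) ≈ 0.0573585
falcon: (115/164) × (34/115) × (11/115) × (81/115) × (71/115) ≈ 0.00862338
P(falcon | x) = 0.00862338 / 0.06598188 ≈ 0.131

0.131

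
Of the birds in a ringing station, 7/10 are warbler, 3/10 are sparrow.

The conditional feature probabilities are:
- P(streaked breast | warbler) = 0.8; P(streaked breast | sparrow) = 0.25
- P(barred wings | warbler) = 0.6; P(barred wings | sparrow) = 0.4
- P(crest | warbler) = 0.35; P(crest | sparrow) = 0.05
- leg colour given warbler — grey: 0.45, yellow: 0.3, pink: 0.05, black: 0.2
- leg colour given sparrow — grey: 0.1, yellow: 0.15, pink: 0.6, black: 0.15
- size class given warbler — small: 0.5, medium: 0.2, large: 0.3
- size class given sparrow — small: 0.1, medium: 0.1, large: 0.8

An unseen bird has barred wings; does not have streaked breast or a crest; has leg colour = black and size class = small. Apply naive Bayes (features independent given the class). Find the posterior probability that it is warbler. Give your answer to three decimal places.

0.810

warbler: 0.7 × (1−0.8) × 0.6 × (1−0.35) × 0.2 × 0.5 = 0.00546
sparrow: 0.3 × (1−0.25) × 0.4 × (1−0.05) × 0.15 × 0.1 = 0.0012825
P(warbler | x) = 0.00546 / 0.0067425 ≈ 0.810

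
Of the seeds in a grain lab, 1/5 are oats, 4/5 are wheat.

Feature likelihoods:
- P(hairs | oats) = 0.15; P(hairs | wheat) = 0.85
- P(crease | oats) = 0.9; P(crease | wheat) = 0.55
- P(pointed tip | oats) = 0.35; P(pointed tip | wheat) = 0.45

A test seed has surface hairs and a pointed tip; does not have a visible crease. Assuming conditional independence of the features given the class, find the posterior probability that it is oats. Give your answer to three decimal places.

oats: 0.2 × 0.15 × (1−0.9) × 0.35 = 0.00105
wheat: 0.8 × 0.85 × (1−0.55) × 0.45 = 0.1377
P(oats | x) = 0.00105 / 0.13875 ≈ 0.008

0.008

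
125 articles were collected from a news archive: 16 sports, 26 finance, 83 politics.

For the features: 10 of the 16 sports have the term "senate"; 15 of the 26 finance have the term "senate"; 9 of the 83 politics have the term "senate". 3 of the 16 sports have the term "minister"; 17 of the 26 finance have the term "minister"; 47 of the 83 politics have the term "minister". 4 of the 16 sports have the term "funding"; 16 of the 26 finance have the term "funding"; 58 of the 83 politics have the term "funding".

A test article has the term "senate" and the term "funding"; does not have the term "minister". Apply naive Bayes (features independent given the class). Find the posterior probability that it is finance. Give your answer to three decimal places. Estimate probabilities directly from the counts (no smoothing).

sports: (16/125) × (10/16) × (13/16) × (4/16) = 0.01625
finance: (26/125) × (15/26) × (9/26) × (16/26) ≈ 0.0255621
politics: (83/125) × (9/83) × (36/83) × (58/83) ≈ 0.0218226
P(finance | x) = 0.0255621 / 0.0636347 ≈ 0.402

0.402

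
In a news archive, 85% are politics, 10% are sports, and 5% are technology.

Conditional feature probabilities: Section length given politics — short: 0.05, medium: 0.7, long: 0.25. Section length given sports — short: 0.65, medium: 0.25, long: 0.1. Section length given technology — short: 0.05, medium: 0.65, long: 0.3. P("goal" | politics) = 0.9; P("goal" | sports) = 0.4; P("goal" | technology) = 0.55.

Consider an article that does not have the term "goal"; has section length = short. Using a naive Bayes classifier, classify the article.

sports

politics: 0.85 × 0.05 × (1−0.9) = 0.00425
sports: 0.1 × 0.65 × (1−0.4) = 0.039
technology: 0.05 × 0.05 × (1−0.55) = 0.001125
Highest score → sports.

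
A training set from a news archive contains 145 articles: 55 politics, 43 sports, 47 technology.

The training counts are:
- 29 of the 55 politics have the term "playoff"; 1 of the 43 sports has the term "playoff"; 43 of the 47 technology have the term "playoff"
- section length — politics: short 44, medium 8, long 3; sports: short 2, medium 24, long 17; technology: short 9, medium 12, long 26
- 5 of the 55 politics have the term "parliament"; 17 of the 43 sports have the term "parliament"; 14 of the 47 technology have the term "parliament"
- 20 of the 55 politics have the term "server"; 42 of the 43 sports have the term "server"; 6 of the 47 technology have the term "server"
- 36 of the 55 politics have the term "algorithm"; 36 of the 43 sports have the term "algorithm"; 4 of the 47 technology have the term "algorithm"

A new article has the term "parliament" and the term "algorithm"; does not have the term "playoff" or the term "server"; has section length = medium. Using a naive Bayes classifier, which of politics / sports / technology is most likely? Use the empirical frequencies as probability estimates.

politics: (55/145) × (26/55) × (8/55) × (5/55) × (35/55) × (36/55) ≈ 0.000987609
sports: (43/145) × (42/43) × (24/43) × (17/43) × (1/43) × (36/43) ≈ 0.00124443
technology: (47/145) × (4/47) × (12/47) × (14/47) × (41/47) × (4/47) ≈ 0.000155759
Highest score → sports.

sports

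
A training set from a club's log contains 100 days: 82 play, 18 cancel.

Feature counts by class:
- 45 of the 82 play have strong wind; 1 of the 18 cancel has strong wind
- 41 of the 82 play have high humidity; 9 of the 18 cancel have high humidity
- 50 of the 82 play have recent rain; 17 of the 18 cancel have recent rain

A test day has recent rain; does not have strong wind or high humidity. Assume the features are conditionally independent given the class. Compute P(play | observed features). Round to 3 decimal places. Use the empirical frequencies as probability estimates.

play: (82/100) × (37/82) × (41/82) × (50/82) ≈ 0.112805
cancel: (18/100) × (17/18) × (9/18) × (17/18) ≈ 0.0802778
P(play | x) = 0.112805 / 0.1930828 ≈ 0.584

0.584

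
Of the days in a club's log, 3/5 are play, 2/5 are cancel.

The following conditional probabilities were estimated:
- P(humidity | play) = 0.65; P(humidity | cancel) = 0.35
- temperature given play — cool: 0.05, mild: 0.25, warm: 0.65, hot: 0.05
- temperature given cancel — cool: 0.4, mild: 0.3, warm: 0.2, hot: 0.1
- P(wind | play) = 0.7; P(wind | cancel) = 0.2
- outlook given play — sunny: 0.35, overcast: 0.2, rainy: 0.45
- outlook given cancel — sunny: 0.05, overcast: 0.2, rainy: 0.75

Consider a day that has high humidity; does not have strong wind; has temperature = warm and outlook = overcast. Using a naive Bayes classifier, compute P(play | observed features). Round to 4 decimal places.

0.7725

play: 0.6 × 0.65 × 0.65 × (1−0.7) × 0.2 = 0.01521
cancel: 0.4 × 0.35 × 0.2 × (1−0.2) × 0.2 = 0.00448
P(play | x) = 0.01521 / 0.01969 ≈ 0.7725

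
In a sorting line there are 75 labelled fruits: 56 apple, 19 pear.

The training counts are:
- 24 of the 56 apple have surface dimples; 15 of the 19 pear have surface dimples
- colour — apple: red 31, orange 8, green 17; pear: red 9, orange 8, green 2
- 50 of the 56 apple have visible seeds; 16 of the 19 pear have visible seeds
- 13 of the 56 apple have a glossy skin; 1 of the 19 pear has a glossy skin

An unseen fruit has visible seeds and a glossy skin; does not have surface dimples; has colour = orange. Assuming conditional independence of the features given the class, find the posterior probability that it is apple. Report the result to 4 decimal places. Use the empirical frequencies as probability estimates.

apple: (56/75) × (32/56) × (8/56) × (50/56) × (13/56) ≈ 0.0126336
pear: (19/75) × (4/19) × (8/19) × (16/19) × (1/19) ≈ 0.000995286
P(apple | x) = 0.0126336 / 0.013628886 ≈ 0.9270

0.9270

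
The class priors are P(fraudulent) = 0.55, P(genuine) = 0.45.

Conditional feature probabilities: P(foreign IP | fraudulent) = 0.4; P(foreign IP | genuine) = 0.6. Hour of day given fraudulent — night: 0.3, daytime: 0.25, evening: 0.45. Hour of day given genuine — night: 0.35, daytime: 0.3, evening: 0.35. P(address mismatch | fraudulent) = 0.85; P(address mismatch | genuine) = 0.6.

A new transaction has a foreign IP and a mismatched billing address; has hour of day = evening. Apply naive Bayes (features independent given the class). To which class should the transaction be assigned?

fraudulent: 0.55 × 0.4 × 0.45 × 0.85 = 0.08415
genuine: 0.45 × 0.6 × 0.35 × 0.6 = 0.0567
Highest score → fraudulent.

fraudulent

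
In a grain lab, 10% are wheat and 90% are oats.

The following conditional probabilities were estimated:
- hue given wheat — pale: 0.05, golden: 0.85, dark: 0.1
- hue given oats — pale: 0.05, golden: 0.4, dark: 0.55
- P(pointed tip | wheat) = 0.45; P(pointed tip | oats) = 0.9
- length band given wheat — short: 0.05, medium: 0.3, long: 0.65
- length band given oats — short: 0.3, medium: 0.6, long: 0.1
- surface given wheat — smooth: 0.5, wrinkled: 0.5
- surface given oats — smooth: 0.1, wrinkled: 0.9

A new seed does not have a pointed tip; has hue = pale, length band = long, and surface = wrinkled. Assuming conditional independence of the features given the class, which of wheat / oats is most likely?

wheat

wheat: 0.1 × 0.05 × (1−0.45) × 0.65 × 0.5 = 0.00089375
oats: 0.9 × 0.05 × (1−0.9) × 0.1 × 0.9 = 0.000405
Highest score → wheat.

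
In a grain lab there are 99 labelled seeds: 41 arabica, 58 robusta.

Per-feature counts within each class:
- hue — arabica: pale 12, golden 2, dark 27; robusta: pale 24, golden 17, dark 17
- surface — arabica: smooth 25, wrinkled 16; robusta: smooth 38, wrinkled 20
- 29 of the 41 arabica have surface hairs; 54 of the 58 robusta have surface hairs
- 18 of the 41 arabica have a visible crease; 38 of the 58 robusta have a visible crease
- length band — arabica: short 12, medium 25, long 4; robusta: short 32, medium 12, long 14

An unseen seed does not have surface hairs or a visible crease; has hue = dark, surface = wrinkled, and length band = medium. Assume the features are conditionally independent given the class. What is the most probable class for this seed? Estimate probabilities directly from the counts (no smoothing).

arabica: (41/99) × (27/41) × (16/41) × (12/41) × (23/41) × (25/41) ≈ 0.0106552
robusta: (58/99) × (17/58) × (20/58) × (4/58) × (20/58) × (12/58) ≈ 0.000291342
Highest score → arabica.

arabica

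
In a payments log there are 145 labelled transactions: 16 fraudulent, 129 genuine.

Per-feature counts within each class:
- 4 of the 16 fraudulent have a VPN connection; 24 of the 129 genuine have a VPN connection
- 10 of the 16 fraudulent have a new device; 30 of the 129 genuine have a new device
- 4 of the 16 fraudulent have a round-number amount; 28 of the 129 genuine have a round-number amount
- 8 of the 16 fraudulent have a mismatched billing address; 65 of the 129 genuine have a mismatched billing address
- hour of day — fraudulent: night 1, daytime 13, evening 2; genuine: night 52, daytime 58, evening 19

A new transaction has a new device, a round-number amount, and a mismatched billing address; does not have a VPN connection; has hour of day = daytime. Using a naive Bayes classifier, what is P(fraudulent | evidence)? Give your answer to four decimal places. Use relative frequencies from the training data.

fraudulent: (16/145) × (12/16) × (10/16) × (4/16) × (8/16) × (13/16) ≈ 0.00525323
genuine: (129/145) × (105/129) × (30/129) × (28/129) × (65/129) × (58/129) ≈ 0.00828101
P(fraudulent | x) = 0.00525323 / 0.01353424 ≈ 0.3881

0.3881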